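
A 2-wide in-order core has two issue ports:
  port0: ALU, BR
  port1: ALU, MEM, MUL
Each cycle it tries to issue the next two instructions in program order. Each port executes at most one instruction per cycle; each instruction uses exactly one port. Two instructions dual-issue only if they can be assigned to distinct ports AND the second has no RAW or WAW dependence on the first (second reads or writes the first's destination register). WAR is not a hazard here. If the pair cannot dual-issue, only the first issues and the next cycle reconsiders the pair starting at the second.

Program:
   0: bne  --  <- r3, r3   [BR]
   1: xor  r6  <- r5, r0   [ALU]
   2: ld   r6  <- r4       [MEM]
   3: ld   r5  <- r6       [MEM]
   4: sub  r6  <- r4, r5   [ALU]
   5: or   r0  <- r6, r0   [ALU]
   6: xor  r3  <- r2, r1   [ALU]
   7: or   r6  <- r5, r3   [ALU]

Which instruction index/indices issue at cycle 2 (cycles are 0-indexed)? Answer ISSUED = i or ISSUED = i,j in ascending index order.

ISSUED = 3

#0 head=0: bne.BR;xor.ALU i0+i1 dual
#1 head=2: ld.MEM i2 no-port MEM/MEM
#2 head=3: ld.MEM i3 RAW r5
#3 head=4: sub.ALU i4 RAW r6
#4 head=5: or.ALU;xor.ALU i5+i6 dual
#5 head=7: or.ALU i7 tail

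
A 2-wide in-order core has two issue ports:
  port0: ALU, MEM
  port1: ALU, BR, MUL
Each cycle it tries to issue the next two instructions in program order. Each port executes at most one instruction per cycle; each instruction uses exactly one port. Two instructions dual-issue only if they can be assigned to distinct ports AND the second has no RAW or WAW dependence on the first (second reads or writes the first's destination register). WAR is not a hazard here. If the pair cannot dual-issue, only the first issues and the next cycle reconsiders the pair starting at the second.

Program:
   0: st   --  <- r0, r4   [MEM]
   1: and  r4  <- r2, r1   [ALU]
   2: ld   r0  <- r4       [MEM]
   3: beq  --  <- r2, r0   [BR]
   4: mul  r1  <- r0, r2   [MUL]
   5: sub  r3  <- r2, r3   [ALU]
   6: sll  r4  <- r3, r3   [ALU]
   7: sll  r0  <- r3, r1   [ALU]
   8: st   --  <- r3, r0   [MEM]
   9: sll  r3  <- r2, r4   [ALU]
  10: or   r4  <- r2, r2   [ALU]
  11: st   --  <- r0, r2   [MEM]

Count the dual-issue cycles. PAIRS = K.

PAIRS = 5

[0] i0/i1  st+and  -- 2-wide
[1] i2  ld  -- RAW r0
[2] i3  beq  -- no-port BR/MUL
[3] i4/i5  mul+sub  -- 2-wide
[4] i6/i7  sll+sll  -- 2-wide
[5] i8/i9  st+sll  -- 2-wide
[6] i10/i11  or+st  -- 2-wide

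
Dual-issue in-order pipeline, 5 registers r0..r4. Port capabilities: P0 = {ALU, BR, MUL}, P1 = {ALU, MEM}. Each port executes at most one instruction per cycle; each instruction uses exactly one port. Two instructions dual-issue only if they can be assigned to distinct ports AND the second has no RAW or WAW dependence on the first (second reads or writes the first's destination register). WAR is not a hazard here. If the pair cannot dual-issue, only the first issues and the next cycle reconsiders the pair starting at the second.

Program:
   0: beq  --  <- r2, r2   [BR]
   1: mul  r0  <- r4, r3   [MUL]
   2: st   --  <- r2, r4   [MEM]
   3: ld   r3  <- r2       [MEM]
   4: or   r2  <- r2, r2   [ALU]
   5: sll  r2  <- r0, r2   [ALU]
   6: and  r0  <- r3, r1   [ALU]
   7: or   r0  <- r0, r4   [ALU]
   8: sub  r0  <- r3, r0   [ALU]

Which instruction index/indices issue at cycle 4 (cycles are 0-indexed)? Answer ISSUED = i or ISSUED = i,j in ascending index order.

ISSUED = 7

0. beq @i0  | no-port BR/MUL
1. mul/st @i1/i2  | 2-wide
2. ld/or @i3/i4  | 2-wide
3. sll/and @i5/i6  | 2-wide
4. or @i7  | RAW+WAW r0
5. sub @i8  | tail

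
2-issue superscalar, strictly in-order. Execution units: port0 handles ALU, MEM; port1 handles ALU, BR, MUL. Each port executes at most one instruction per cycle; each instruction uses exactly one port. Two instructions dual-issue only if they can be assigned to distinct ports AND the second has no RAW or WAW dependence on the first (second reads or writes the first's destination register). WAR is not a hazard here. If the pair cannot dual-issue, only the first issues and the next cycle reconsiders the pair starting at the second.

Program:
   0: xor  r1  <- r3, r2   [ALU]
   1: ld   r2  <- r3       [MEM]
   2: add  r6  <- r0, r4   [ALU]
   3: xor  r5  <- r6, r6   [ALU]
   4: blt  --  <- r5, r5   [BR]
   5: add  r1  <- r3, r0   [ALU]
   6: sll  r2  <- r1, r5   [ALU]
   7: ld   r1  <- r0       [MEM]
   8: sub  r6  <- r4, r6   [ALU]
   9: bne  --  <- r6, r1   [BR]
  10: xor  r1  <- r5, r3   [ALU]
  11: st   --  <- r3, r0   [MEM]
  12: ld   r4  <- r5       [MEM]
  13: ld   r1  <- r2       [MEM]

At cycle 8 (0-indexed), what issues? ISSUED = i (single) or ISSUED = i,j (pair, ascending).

ISSUED = 12

0. xor+ld @i0&i1  | 2-wide
1. add @i2  | RAW r6
2. xor @i3  | RAW r5
3. blt+add @i4&i5  | 2-wide
4. sll+ld @i6&i7  | 2-wide
5. sub @i8  | RAW r6
6. bne+xor @i9&i10  | 2-wide
7. st @i11  | no-port MEM/MEM
8. ld @i12  | no-port MEM/MEM
9. ld @i13  | tail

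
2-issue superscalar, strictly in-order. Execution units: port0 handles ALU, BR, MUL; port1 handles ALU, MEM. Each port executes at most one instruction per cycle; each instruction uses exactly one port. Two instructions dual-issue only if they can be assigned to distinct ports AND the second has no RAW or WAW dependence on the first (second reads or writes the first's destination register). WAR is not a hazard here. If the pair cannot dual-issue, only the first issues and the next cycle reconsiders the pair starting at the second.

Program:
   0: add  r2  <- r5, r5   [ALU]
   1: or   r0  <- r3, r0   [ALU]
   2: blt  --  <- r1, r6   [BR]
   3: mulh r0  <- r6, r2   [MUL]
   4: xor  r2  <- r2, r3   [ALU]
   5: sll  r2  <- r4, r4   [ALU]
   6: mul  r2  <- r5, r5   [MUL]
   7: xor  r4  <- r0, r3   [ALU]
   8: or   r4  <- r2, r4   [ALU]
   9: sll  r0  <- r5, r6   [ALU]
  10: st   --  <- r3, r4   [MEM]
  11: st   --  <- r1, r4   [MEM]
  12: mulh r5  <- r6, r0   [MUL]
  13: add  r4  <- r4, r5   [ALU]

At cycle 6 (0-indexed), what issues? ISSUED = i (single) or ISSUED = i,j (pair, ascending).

t=0 i0&i1:add.ALU;or.ALU ; 2-wide
t=1 i2:blt.BR ; no-port BR/MUL
t=2 i3&i4:mulh.MUL;xor.ALU ; 2-wide
t=3 i5:sll.ALU ; WAW r2
t=4 i6&i7:mul.MUL;xor.ALU ; 2-wide
t=5 i8&i9:or.ALU;sll.ALU ; 2-wide
t=6 i10:st.MEM ; no-port MEM/MEM
t=7 i11&i12:st.MEM;mulh.MUL ; 2-wide
t=8 i13:add.ALU ; tail

ISSUED = 10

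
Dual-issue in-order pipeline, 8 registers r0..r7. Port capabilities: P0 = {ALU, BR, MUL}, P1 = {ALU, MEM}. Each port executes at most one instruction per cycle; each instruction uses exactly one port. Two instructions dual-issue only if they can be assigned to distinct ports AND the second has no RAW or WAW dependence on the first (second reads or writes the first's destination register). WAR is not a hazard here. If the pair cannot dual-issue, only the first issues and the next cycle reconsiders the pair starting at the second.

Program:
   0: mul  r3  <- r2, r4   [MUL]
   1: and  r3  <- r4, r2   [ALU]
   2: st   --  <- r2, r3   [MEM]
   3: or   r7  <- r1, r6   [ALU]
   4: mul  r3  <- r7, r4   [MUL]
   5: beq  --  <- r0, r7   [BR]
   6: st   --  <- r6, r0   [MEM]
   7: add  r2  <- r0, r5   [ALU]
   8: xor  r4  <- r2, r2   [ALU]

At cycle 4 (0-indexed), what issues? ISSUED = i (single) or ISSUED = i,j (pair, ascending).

#0 head=0: mul.MUL i0 WAW r3
#1 head=1: and.ALU i1 RAW r3
#2 head=2: st.MEM or.ALU i2/i3 2-wide
#3 head=4: mul.MUL i4 no-port MUL/BR
#4 head=5: beq.BR st.MEM i5/i6 2-wide
#5 head=7: add.ALU i7 RAW r2
#6 head=8: xor.ALU i8 tail

ISSUED = 5,6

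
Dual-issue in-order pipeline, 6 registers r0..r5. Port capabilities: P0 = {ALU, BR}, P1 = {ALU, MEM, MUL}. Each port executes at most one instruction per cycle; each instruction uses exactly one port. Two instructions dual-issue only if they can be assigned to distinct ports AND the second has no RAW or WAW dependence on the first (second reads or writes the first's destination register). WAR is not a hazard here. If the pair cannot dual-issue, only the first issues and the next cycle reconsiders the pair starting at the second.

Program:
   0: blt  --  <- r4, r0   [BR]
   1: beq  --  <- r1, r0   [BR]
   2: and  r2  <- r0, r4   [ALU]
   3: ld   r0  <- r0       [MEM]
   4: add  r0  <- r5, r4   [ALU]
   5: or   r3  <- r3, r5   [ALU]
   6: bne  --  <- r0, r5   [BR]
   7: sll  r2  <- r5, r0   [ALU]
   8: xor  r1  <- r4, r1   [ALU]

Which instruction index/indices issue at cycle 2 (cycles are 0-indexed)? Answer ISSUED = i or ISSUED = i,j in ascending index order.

ISSUED = 3

t=0 i0:blt.BR ; no-port BR/BR
t=1 i1&i2:beq.BR/and.ALU ; 2-wide
t=2 i3:ld.MEM ; WAW r0
t=3 i4&i5:add.ALU/or.ALU ; 2-wide
t=4 i6&i7:bne.BR/sll.ALU ; 2-wide
t=5 i8:xor.ALU ; tail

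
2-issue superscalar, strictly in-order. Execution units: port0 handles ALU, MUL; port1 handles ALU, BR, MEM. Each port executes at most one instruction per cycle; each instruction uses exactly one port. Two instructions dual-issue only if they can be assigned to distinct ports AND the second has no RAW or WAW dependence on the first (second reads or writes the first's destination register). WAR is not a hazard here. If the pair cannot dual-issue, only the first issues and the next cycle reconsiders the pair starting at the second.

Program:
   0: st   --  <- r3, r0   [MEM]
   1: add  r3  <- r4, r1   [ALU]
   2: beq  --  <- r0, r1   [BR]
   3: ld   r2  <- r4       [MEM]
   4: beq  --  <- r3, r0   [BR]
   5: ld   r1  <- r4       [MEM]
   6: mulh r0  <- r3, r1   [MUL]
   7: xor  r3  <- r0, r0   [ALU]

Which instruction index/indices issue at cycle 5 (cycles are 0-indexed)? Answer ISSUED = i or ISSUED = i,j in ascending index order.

0. st.MEM add.ALU @i0/i1  | 2-wide
1. beq.BR @i2  | no-port BR/MEM
2. ld.MEM @i3  | no-port MEM/BR
3. beq.BR @i4  | no-port BR/MEM
4. ld.MEM @i5  | RAW r1
5. mulh.MUL @i6  | RAW r0
6. xor.ALU @i7  | tail

ISSUED = 6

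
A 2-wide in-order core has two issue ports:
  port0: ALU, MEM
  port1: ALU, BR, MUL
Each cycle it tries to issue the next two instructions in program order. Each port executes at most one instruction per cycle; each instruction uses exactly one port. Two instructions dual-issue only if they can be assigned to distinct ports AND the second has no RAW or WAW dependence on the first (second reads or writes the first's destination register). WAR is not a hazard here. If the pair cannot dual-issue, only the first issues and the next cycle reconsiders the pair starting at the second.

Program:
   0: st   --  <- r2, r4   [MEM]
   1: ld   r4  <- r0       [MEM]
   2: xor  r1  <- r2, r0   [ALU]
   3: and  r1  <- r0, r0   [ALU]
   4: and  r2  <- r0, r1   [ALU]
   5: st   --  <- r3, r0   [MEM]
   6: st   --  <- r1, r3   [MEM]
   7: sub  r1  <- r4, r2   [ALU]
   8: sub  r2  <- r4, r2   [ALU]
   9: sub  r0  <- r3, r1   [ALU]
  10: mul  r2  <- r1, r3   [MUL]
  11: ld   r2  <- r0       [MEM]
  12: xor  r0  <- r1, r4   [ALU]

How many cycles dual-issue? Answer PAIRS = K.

PAIRS = 5

  cy0 -> i0 (st.MEM) no-port MEM/MEM
  cy1 -> i1,i2 (ld.MEM+xor.ALU) 2-wide
  cy2 -> i3 (and.ALU) RAW r1
  cy3 -> i4,i5 (and.ALU+st.MEM) 2-wide
  cy4 -> i6,i7 (st.MEM+sub.ALU) 2-wide
  cy5 -> i8,i9 (sub.ALU+sub.ALU) 2-wide
  cy6 -> i10 (mul.MUL) WAW r2
  cy7 -> i11,i12 (ld.MEM+xor.ALU) 2-wide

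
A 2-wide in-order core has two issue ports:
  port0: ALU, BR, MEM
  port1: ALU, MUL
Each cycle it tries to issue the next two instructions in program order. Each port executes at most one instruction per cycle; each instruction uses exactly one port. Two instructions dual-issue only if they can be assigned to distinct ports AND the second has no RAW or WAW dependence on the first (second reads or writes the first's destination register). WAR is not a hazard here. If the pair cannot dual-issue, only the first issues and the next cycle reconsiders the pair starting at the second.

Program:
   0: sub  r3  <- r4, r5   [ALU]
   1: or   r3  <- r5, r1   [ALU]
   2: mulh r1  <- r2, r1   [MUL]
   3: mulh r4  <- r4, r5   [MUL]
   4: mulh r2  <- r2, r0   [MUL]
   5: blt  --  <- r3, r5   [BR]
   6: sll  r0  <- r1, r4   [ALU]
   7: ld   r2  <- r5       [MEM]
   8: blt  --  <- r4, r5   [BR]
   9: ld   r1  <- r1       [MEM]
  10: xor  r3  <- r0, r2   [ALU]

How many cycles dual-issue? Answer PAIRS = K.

PAIRS = 4

0. sub @i0  | WAW r3
1. or+mulh @i1/i2  | dual
2. mulh @i3  | no-port MUL/MUL
3. mulh+blt @i4/i5  | dual
4. sll+ld @i6/i7  | dual
5. blt @i8  | no-port BR/MEM
6. ld+xor @i9/i10  | dual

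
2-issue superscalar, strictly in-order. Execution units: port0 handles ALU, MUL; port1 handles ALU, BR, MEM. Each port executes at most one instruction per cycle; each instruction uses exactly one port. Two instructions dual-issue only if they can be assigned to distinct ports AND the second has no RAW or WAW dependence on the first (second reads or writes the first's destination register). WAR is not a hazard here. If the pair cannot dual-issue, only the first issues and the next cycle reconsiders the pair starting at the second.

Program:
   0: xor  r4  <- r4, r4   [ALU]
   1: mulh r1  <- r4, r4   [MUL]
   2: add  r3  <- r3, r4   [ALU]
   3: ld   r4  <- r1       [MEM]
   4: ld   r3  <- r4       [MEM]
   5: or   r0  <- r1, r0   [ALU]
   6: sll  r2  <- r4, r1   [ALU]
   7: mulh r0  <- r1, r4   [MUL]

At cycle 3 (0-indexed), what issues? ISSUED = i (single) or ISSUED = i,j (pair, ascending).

[0] i0  xor  -- RAW r4
[1] i1,i2  mulh add  -- pair
[2] i3  ld  -- no-port MEM/MEM
[3] i4,i5  ld or  -- pair
[4] i6,i7  sll mulh  -- pair

ISSUED = 4,5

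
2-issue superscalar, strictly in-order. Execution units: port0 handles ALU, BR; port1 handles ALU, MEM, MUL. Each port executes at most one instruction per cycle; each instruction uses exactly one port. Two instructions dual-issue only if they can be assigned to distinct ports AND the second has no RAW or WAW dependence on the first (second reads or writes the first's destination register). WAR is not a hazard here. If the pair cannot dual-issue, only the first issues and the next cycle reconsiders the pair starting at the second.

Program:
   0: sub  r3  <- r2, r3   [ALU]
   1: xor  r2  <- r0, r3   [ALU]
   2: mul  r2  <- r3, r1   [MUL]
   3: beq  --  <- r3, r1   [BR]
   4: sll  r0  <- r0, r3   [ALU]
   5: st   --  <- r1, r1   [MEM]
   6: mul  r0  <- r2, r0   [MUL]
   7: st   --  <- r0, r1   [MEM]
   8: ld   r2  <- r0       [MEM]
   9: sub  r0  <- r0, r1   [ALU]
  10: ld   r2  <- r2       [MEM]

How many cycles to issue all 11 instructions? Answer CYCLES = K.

CYCLES = 8

[0] i0  sub  -- RAW r3
[1] i1  xor  -- WAW r2
[2] i2,i3  mul+beq  -- pair
[3] i4,i5  sll+st  -- pair
[4] i6  mul  -- no-port MUL/MEM
[5] i7  st  -- no-port MEM/MEM
[6] i8,i9  ld+sub  -- pair
[7] i10  ld  -- tail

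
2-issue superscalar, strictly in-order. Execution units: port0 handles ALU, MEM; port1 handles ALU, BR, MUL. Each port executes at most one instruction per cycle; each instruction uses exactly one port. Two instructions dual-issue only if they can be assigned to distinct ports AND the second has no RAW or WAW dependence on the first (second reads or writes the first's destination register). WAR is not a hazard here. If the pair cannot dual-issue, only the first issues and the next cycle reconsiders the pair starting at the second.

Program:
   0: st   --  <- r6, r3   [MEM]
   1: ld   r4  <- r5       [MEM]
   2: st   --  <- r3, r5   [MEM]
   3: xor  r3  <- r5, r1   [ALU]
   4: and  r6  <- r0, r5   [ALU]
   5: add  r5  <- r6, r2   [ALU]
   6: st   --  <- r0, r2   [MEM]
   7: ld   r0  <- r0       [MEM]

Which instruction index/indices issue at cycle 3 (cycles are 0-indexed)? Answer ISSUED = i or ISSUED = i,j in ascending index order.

t=0 i0:st ; no-port MEM/MEM
t=1 i1:ld ; no-port MEM/MEM
t=2 i2/i3:st+xor ; 2-wide
t=3 i4:and ; RAW r6
t=4 i5/i6:add+st ; 2-wide
t=5 i7:ld ; tail

ISSUED = 4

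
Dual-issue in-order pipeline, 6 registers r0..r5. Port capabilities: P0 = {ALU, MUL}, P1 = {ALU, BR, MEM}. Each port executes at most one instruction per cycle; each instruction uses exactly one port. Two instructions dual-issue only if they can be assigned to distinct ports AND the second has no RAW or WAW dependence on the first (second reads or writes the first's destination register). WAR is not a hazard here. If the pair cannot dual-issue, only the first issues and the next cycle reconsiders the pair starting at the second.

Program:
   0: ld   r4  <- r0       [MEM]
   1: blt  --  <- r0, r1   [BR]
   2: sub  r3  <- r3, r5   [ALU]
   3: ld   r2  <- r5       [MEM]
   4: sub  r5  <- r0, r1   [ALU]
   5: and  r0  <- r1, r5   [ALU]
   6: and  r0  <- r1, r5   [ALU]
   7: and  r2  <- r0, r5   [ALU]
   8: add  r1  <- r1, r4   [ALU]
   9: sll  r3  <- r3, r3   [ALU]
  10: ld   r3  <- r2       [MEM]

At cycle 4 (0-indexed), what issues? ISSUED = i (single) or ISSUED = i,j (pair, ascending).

ISSUED = 6

t=0 i0:ld.MEM ; no-port MEM/BR
t=1 i1+i2:blt.BR+sub.ALU ; 2-wide
t=2 i3+i4:ld.MEM+sub.ALU ; 2-wide
t=3 i5:and.ALU ; WAW r0
t=4 i6:and.ALU ; RAW r0
t=5 i7+i8:and.ALU+add.ALU ; 2-wide
t=6 i9:sll.ALU ; WAW r3
t=7 i10:ld.MEM ; tail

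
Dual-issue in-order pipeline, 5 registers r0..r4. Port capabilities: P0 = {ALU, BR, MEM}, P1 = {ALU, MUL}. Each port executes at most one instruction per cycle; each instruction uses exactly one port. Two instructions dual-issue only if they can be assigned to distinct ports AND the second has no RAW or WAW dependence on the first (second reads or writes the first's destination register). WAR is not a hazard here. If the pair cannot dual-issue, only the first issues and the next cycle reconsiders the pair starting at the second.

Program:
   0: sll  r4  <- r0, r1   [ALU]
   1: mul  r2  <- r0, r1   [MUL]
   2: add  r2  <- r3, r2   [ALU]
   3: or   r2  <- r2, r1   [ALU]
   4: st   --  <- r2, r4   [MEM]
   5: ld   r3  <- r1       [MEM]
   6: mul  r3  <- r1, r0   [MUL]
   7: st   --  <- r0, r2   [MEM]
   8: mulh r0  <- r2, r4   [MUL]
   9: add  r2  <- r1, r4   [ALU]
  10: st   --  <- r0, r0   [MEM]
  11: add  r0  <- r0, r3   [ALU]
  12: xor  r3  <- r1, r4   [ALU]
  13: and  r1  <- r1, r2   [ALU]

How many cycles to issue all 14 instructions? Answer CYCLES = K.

c0: i0,i1 sll.ALU;mul.MUL  dual
c1: i2 add.ALU  RAW+WAW r2
c2: i3 or.ALU  RAW r2
c3: i4 st.MEM  no-port MEM/MEM
c4: i5 ld.MEM  WAW r3
c5: i6,i7 mul.MUL;st.MEM  dual
c6: i8,i9 mulh.MUL;add.ALU  dual
c7: i10,i11 st.MEM;add.ALU  dual
c8: i12,i13 xor.ALU;and.ALU  dual

CYCLES = 9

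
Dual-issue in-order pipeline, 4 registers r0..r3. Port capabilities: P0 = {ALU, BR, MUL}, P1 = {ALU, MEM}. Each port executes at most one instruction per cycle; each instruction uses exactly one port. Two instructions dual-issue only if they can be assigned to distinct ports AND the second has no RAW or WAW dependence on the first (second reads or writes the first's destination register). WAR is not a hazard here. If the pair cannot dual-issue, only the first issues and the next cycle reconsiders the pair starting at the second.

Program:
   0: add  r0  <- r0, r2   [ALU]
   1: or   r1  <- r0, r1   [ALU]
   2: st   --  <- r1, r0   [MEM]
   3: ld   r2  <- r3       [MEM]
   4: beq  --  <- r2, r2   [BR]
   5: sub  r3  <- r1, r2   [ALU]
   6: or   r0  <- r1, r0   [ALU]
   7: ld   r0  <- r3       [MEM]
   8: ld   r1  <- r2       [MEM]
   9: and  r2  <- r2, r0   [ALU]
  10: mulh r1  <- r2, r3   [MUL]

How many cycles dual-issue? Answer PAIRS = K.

c0: i0 add  RAW r0
c1: i1 or  RAW r1
c2: i2 st  no-port MEM/MEM
c3: i3 ld  RAW r2
c4: i4+i5 beq+sub  dual
c5: i6 or  WAW r0
c6: i7 ld  no-port MEM/MEM
c7: i8+i9 ld+and  dual
c8: i10 mulh  tail

PAIRS = 2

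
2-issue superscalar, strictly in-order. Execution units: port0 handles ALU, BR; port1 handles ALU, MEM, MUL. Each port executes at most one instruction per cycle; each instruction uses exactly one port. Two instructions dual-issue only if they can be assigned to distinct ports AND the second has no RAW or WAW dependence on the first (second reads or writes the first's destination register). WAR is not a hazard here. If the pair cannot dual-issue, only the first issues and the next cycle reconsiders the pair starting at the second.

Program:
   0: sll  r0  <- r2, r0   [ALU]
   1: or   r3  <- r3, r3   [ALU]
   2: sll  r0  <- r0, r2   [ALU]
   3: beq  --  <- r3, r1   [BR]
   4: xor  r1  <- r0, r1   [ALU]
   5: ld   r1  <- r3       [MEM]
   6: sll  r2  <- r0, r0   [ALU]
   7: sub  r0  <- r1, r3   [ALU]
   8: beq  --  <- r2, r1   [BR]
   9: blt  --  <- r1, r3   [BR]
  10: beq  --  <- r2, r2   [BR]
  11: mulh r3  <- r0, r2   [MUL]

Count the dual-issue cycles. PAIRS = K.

PAIRS = 5

0. sll or @i0&i1  | dual
1. sll beq @i2&i3  | dual
2. xor @i4  | WAW r1
3. ld sll @i5&i6  | dual
4. sub beq @i7&i8  | dual
5. blt @i9  | no-port BR/BR
6. beq mulh @i10&i11  | dual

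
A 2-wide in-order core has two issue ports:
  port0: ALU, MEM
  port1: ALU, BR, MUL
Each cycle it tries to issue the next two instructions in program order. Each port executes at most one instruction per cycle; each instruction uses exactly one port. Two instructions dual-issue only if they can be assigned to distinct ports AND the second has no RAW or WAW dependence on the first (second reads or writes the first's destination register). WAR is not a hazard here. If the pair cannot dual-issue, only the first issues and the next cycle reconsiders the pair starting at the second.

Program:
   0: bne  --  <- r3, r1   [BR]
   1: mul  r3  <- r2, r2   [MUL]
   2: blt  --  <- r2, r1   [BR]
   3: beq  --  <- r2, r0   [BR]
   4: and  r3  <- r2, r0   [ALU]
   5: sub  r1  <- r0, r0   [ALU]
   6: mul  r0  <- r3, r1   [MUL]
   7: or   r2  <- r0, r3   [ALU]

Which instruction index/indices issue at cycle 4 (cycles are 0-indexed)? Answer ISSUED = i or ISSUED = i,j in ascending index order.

  cy0 -> i0 (bne) no-port BR/MUL
  cy1 -> i1 (mul) no-port MUL/BR
  cy2 -> i2 (blt) no-port BR/BR
  cy3 -> i3&i4 (beq/and) dual
  cy4 -> i5 (sub) RAW r1
  cy5 -> i6 (mul) RAW r0
  cy6 -> i7 (or) tail

ISSUED = 5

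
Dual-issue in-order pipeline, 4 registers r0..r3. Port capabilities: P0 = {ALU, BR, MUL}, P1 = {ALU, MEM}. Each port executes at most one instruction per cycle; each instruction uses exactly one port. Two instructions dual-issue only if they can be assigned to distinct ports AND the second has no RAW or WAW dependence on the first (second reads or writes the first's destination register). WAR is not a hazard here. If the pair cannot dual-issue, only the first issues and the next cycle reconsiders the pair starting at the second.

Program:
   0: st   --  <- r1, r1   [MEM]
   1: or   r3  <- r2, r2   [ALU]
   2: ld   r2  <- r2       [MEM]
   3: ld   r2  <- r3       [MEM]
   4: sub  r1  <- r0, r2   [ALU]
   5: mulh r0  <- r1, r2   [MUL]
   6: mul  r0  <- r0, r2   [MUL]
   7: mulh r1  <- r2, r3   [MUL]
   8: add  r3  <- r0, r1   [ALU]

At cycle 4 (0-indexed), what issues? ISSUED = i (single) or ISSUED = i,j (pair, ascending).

  cy0 -> i0/i1 (st.MEM;or.ALU) 2-wide
  cy1 -> i2 (ld.MEM) no-port MEM/MEM
  cy2 -> i3 (ld.MEM) RAW r2
  cy3 -> i4 (sub.ALU) RAW r1
  cy4 -> i5 (mulh.MUL) no-port MUL/MUL
  cy5 -> i6 (mul.MUL) no-port MUL/MUL
  cy6 -> i7 (mulh.MUL) RAW r1
  cy7 -> i8 (add.ALU) tail

ISSUED = 5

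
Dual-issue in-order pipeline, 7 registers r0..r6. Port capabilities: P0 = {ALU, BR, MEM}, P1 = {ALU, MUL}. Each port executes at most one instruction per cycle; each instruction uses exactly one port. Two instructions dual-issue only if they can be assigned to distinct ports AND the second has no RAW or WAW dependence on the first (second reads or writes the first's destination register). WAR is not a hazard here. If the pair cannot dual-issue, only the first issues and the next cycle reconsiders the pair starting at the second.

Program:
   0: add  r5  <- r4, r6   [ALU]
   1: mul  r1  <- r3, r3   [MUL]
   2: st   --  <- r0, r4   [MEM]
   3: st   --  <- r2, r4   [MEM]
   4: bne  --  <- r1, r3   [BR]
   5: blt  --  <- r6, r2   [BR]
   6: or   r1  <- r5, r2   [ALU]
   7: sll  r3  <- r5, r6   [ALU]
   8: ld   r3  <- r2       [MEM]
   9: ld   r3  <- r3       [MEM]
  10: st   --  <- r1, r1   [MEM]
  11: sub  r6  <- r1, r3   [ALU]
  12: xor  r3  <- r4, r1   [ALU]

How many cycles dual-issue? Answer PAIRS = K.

PAIRS = 3

#0 head=0: add mul i0+i1 pair
#1 head=2: st i2 no-port MEM/MEM
#2 head=3: st i3 no-port MEM/BR
#3 head=4: bne i4 no-port BR/BR
#4 head=5: blt or i5+i6 pair
#5 head=7: sll i7 WAW r3
#6 head=8: ld i8 no-port MEM/MEM
#7 head=9: ld i9 no-port MEM/MEM
#8 head=10: st sub i10+i11 pair
#9 head=12: xor i12 tail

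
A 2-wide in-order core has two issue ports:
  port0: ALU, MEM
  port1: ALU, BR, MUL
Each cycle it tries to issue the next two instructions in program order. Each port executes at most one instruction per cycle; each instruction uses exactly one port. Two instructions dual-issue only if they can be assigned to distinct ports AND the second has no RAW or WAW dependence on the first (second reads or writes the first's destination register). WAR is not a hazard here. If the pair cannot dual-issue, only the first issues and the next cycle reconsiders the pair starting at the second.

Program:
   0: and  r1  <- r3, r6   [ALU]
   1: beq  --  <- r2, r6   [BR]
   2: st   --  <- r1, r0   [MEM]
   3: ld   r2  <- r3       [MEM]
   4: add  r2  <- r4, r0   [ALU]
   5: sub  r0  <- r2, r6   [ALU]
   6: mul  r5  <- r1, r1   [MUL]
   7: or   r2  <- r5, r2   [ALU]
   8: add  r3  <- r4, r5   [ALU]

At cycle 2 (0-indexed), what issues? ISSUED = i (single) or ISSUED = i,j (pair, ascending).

ISSUED = 3

  cy0 -> i0,i1 (and.ALU;beq.BR) dual
  cy1 -> i2 (st.MEM) no-port MEM/MEM
  cy2 -> i3 (ld.MEM) WAW r2
  cy3 -> i4 (add.ALU) RAW r2
  cy4 -> i5,i6 (sub.ALU;mul.MUL) dual
  cy5 -> i7,i8 (or.ALU;add.ALU) dual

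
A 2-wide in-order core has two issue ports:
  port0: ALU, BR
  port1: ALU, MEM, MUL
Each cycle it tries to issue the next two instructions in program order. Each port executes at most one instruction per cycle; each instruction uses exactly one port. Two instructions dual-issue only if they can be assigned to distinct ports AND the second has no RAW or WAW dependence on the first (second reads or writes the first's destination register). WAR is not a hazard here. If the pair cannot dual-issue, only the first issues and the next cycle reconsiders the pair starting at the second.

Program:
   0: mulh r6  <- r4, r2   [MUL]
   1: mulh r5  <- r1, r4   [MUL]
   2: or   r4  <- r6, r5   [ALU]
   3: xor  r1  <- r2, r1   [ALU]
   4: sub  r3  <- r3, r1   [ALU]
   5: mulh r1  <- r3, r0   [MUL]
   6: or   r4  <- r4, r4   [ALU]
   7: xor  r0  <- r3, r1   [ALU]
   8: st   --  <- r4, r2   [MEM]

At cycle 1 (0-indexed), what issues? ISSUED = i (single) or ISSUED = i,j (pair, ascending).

ISSUED = 1

t=0 i0:mulh.MUL ; no-port MUL/MUL
t=1 i1:mulh.MUL ; RAW r5
t=2 i2+i3:or.ALU xor.ALU ; pair
t=3 i4:sub.ALU ; RAW r3
t=4 i5+i6:mulh.MUL or.ALU ; pair
t=5 i7+i8:xor.ALU st.MEM ; pair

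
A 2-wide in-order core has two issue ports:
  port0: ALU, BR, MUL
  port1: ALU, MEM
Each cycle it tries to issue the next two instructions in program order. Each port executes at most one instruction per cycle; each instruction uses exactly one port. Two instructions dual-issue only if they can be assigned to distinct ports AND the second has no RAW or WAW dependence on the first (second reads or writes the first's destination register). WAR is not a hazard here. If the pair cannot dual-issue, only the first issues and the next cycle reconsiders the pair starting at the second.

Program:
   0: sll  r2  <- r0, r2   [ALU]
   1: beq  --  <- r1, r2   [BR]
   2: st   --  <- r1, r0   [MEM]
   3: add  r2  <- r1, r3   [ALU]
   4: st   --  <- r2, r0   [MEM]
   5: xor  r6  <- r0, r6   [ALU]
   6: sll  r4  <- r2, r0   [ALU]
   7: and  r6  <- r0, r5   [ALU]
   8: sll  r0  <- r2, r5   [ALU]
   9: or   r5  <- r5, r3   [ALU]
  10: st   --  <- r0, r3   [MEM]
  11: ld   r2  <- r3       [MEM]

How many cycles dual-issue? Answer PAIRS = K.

PAIRS = 4

0. sll @i0  | RAW r2
1. beq st @i1+i2  | 2-wide
2. add @i3  | RAW r2
3. st xor @i4+i5  | 2-wide
4. sll and @i6+i7  | 2-wide
5. sll or @i8+i9  | 2-wide
6. st @i10  | no-port MEM/MEM
7. ld @i11  | tail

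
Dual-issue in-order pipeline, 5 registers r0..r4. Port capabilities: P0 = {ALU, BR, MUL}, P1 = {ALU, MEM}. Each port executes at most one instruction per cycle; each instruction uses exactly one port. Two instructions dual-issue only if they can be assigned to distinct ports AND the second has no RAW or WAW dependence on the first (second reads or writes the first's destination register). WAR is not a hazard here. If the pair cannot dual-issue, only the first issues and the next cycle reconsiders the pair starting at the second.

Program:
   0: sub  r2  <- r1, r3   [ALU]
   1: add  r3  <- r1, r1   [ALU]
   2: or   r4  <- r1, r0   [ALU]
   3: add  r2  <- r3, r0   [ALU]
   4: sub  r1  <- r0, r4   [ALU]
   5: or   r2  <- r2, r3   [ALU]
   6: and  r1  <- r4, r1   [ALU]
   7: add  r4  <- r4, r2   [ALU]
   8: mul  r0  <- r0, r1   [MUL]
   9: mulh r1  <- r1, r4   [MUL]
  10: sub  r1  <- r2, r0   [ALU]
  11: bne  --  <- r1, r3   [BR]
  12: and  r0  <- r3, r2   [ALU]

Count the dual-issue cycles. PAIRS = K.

PAIRS = 5

0. sub.ALU add.ALU @i0,i1  | 2-wide
1. or.ALU add.ALU @i2,i3  | 2-wide
2. sub.ALU or.ALU @i4,i5  | 2-wide
3. and.ALU add.ALU @i6,i7  | 2-wide
4. mul.MUL @i8  | no-port MUL/MUL
5. mulh.MUL @i9  | WAW r1
6. sub.ALU @i10  | RAW r1
7. bne.BR and.ALU @i11,i12  | 2-wide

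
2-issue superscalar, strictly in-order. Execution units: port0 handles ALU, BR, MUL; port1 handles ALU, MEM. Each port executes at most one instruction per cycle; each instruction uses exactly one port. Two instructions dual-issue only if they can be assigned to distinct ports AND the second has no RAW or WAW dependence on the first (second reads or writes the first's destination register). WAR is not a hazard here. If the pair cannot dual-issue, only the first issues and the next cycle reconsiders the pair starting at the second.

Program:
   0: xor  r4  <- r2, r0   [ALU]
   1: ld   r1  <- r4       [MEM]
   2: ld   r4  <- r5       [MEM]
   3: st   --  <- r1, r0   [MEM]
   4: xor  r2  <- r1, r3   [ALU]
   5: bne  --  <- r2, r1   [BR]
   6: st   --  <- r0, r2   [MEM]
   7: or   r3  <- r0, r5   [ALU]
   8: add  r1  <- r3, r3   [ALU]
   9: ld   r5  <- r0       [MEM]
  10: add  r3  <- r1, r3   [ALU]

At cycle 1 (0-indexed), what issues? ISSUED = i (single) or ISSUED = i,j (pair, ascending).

ISSUED = 1

t=0 i0:xor ; RAW r4
t=1 i1:ld ; no-port MEM/MEM
t=2 i2:ld ; no-port MEM/MEM
t=3 i3&i4:st xor ; dual
t=4 i5&i6:bne st ; dual
t=5 i7:or ; RAW r3
t=6 i8&i9:add ld ; dual
t=7 i10:add ; tail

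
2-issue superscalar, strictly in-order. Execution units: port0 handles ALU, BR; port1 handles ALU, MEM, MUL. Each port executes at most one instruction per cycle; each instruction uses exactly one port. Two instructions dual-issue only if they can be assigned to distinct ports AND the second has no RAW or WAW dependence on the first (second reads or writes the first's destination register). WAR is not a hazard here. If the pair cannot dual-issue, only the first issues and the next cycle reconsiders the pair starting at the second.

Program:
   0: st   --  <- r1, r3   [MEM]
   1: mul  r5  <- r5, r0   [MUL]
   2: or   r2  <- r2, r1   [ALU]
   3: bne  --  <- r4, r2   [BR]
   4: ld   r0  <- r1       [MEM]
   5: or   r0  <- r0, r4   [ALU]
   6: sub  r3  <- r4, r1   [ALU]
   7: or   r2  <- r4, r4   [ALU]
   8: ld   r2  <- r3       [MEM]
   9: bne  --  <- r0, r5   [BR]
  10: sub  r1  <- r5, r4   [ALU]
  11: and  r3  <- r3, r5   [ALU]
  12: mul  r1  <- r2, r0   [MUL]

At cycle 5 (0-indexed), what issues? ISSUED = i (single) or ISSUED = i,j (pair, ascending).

ISSUED = 8,9

#0 head=0: st.MEM i0 no-port MEM/MUL
#1 head=1: mul.MUL/or.ALU i1/i2 pair
#2 head=3: bne.BR/ld.MEM i3/i4 pair
#3 head=5: or.ALU/sub.ALU i5/i6 pair
#4 head=7: or.ALU i7 WAW r2
#5 head=8: ld.MEM/bne.BR i8/i9 pair
#6 head=10: sub.ALU/and.ALU i10/i11 pair
#7 head=12: mul.MUL i12 tail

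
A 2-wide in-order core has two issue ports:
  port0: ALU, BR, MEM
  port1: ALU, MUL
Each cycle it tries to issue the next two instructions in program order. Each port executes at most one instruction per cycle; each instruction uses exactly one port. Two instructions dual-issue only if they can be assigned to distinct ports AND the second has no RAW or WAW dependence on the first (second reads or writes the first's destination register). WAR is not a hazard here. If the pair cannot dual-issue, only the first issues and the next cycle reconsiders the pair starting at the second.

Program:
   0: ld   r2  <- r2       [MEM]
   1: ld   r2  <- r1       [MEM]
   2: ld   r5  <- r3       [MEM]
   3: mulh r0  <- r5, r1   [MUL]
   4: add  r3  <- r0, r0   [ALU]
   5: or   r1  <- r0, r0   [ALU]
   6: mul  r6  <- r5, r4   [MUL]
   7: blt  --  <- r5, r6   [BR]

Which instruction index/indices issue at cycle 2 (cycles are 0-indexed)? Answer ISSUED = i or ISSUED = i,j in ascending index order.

0. ld @i0  | no-port MEM/MEM
1. ld @i1  | no-port MEM/MEM
2. ld @i2  | RAW r5
3. mulh @i3  | RAW r0
4. add or @i4+i5  | pair
5. mul @i6  | RAW r6
6. blt @i7  | tail

ISSUED = 2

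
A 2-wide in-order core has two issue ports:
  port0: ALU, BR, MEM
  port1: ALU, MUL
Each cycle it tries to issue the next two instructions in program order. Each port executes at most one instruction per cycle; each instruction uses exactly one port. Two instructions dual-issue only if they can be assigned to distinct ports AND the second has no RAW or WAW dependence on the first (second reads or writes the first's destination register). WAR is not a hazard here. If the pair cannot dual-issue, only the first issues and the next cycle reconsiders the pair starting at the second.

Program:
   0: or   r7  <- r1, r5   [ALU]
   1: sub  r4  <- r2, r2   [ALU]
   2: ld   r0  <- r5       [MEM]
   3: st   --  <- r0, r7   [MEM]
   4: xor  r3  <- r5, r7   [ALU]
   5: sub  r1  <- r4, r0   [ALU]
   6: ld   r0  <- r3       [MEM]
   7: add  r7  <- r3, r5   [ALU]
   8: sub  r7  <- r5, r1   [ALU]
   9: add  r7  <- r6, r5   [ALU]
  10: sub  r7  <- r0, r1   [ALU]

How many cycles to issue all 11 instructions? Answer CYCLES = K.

c0: i0+i1 or.ALU/sub.ALU  dual
c1: i2 ld.MEM  no-port MEM/MEM
c2: i3+i4 st.MEM/xor.ALU  dual
c3: i5+i6 sub.ALU/ld.MEM  dual
c4: i7 add.ALU  WAW r7
c5: i8 sub.ALU  WAW r7
c6: i9 add.ALU  WAW r7
c7: i10 sub.ALU  tail

CYCLES = 8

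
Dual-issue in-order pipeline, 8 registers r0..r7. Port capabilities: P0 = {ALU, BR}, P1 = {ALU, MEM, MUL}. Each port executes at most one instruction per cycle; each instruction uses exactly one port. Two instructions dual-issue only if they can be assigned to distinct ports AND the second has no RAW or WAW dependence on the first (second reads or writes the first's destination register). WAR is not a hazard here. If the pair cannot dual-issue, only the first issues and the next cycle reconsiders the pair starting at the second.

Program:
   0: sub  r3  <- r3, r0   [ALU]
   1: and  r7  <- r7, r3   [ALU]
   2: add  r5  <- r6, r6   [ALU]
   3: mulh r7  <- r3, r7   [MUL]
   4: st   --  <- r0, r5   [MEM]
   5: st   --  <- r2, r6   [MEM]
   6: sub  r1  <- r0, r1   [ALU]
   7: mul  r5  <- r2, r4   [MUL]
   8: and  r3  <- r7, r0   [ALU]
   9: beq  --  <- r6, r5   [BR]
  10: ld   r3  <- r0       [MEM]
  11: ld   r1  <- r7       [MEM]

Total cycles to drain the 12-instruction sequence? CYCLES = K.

#0 head=0: sub.ALU i0 RAW r3
#1 head=1: and.ALU;add.ALU i1,i2 pair
#2 head=3: mulh.MUL i3 no-port MUL/MEM
#3 head=4: st.MEM i4 no-port MEM/MEM
#4 head=5: st.MEM;sub.ALU i5,i6 pair
#5 head=7: mul.MUL;and.ALU i7,i8 pair
#6 head=9: beq.BR;ld.MEM i9,i10 pair
#7 head=11: ld.MEM i11 tail

CYCLES = 8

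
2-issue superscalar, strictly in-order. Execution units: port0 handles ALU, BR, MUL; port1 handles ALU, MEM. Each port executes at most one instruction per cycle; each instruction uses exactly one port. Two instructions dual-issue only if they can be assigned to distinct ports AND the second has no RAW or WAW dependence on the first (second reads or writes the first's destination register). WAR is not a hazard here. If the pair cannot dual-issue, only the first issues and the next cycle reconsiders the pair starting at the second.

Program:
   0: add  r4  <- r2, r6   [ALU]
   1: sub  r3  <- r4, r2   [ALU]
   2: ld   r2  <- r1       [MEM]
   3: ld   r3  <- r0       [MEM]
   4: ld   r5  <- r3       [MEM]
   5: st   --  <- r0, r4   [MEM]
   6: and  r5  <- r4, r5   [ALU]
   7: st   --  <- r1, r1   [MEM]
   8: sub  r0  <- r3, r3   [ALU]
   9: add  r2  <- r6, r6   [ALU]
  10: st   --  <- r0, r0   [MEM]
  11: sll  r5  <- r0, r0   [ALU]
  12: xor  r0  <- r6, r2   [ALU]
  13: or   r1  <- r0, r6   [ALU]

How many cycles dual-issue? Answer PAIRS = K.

PAIRS = 5

c0: i0 add  RAW r4
c1: i1+i2 sub+ld  dual
c2: i3 ld  no-port MEM/MEM
c3: i4 ld  no-port MEM/MEM
c4: i5+i6 st+and  dual
c5: i7+i8 st+sub  dual
c6: i9+i10 add+st  dual
c7: i11+i12 sll+xor  dual
c8: i13 or  tail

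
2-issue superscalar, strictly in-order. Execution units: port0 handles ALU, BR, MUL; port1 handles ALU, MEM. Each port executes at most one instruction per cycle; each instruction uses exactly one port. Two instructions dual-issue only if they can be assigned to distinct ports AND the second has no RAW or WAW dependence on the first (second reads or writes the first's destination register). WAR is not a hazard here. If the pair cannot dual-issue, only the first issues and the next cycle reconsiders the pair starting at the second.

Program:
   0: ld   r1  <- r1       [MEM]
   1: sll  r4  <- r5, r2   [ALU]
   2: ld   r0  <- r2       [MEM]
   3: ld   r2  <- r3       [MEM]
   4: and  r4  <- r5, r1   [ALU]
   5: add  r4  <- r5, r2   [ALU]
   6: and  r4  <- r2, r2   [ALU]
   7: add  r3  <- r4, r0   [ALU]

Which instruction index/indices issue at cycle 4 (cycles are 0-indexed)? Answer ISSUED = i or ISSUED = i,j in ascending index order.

ISSUED = 6

c0: i0+i1 ld.MEM;sll.ALU  dual
c1: i2 ld.MEM  no-port MEM/MEM
c2: i3+i4 ld.MEM;and.ALU  dual
c3: i5 add.ALU  WAW r4
c4: i6 and.ALU  RAW r4
c5: i7 add.ALU  tail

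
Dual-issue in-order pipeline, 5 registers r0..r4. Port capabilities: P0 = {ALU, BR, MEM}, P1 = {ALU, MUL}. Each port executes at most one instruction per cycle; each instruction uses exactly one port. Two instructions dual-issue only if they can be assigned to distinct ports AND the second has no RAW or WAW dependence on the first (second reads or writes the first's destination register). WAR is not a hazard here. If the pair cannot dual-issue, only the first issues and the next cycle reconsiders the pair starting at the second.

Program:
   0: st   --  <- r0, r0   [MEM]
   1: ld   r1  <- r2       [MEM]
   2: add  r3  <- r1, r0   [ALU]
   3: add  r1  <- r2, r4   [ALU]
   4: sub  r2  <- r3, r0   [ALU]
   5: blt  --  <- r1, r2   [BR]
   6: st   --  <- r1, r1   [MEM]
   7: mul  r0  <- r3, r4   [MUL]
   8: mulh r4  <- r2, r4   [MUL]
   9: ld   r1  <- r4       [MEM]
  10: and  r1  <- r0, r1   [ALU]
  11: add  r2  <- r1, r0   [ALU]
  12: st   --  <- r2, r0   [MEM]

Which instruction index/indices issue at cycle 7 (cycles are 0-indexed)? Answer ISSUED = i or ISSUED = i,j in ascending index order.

ISSUED = 9

c0: i0 st.MEM  no-port MEM/MEM
c1: i1 ld.MEM  RAW r1
c2: i2,i3 add.ALU/add.ALU  pair
c3: i4 sub.ALU  RAW r2
c4: i5 blt.BR  no-port BR/MEM
c5: i6,i7 st.MEM/mul.MUL  pair
c6: i8 mulh.MUL  RAW r4
c7: i9 ld.MEM  RAW+WAW r1
c8: i10 and.ALU  RAW r1
c9: i11 add.ALU  RAW r2
c10: i12 st.MEM  tail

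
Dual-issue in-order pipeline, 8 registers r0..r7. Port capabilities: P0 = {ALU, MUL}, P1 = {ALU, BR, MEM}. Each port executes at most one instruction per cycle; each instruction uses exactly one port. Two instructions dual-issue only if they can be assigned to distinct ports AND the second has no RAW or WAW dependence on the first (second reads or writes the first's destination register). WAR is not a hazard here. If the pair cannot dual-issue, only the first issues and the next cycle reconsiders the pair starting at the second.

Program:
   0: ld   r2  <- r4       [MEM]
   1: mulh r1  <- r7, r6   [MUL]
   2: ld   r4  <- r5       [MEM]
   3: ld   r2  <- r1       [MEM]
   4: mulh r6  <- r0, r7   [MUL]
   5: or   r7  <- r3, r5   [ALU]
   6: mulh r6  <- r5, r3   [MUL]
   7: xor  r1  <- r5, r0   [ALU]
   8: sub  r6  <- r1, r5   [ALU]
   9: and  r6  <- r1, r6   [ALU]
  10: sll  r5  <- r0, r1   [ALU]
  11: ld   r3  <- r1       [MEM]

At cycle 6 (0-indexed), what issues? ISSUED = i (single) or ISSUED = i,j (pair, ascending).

ISSUED = 9,10

0. ld.MEM/mulh.MUL @i0&i1  | dual
1. ld.MEM @i2  | no-port MEM/MEM
2. ld.MEM/mulh.MUL @i3&i4  | dual
3. or.ALU/mulh.MUL @i5&i6  | dual
4. xor.ALU @i7  | RAW r1
5. sub.ALU @i8  | RAW+WAW r6
6. and.ALU/sll.ALU @i9&i10  | dual
7. ld.MEM @i11  | tail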